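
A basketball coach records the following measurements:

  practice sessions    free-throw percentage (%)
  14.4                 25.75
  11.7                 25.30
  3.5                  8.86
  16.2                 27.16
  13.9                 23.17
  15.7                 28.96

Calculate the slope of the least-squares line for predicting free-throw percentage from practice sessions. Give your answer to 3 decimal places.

1.487

n = 6, Σx = 75.4, Σy = 139.2, Σxy = 1914.547, Σx² = 1058.64
Sxx = Σx² − (Σx)²/n = 1058.64 − 947.526667 = 111.113333
Sxy = Σxy − (Σx)(Σy)/n = 1914.547 − 1749.28 = 165.267
b = Sxy/Sxx = 165.267/111.113333 = 1.487373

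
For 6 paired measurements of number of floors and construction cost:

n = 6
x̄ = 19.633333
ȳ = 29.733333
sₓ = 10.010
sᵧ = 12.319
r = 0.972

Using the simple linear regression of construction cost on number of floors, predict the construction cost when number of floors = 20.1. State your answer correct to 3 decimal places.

30.292

b = r · sᵧ/sₓ = 0.972 · 12.319/10.01 = 1.196211
a = ȳ − b·x̄ = 29.733333 − 1.196211·19.633333 = 6.247732
ŷ(20.1) = a + b·20.1 = 6.247732 + 1.196211·20.1 = 30.291565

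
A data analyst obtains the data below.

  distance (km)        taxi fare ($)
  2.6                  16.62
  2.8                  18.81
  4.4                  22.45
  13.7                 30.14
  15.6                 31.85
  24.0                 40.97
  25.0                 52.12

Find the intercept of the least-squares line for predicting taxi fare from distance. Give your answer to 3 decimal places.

n = 7, Σx = 88.1, Σy = 212.96, Σxy = 3390.718, Σx² = 1666.01
Sxx = Σx² − (Σx)²/n = 1666.01 − 1108.801429 = 557.208571
Sxy = Σxy − (Σx)(Σy)/n = 3390.718 − 2680.253714 = 710.464286
b = Sxy/Sxx = 710.464286/557.208571 = 1.275042
a = ȳ − b·x̄ = 30.422857 − 1.275042·12.585714 = 14.375544

14.376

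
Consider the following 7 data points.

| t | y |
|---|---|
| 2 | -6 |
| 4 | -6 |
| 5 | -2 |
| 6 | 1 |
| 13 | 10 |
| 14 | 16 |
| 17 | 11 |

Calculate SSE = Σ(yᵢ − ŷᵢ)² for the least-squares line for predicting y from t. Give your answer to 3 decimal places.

n = 7, Σx = 61, Σy = 24, Σxy = 501, Σx² = 735, Σy² = 554
Sxx = Σx² − (Σx)²/n = 735 − 531.571429 = 203.428571
Sxy = Σxy − (Σx)(Σy)/n = 501 − 209.142857 = 291.857143
Syy = Σy² − (Σy)²/n = 554 − 82.285714 = 471.714286
b = Sxy/Sxx = 291.857143/203.428571 = 1.434691
SSE = Syy − b·Sxy = 471.714286 − 1.434691·291.857143 = 52.989466

52.989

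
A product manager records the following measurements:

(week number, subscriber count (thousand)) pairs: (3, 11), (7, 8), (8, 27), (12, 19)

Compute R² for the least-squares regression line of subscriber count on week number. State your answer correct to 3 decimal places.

n = 4, Σx = 30, Σy = 65, Σxy = 533, Σx² = 266, Σy² = 1275
Sxx = Σx² − (Σx)²/n = 266 − 225 = 41
Sxy = Σxy − (Σx)(Σy)/n = 533 − 487.5 = 45.5
Syy = Σy² − (Σy)²/n = 1275 − 1056.25 = 218.75
R² = Sxy²/(Sxx·Syy) = (45.5)²/(41·218.75) = 0.230829

0.231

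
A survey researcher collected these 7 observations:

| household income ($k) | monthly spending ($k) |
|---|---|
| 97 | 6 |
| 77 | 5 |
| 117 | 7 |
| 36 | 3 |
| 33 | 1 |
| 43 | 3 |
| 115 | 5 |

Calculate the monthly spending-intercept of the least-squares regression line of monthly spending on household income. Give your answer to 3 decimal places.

n = 7, Σx = 518, Σy = 30, Σxy = 2631, Σx² = 46486
Sxx = Σx² − (Σx)²/n = 46486 − 38332 = 8154
Sxy = Σxy − (Σx)(Σy)/n = 2631 − 2220 = 411
b = Sxy/Sxx = 411/8154 = 0.050405
a = ȳ − b·x̄ = 4.285714 − 0.050405·74 = 0.555766

0.556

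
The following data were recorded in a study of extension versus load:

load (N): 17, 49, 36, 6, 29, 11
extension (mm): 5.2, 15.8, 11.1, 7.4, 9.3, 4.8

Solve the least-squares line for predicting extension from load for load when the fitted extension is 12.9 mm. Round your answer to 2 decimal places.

n = 6, Σx = 148, Σy = 53.6, Σxy = 1629.1, Σx² = 4984
Sxx = Σx² − (Σx)²/n = 4984 − 3650.666667 = 1333.333333
Sxy = Σxy − (Σx)(Σy)/n = 1629.1 − 1322.133333 = 306.966667
b = Sxy/Sxx = 306.966667/1333.333333 = 0.230225
a = ȳ − b·x̄ = 8.933333 − 0.230225·24.666667 = 3.25445
Set a + b·x = 12.9: x = (12.9 − 3.25445) / 0.230225 = 41.896189

41.90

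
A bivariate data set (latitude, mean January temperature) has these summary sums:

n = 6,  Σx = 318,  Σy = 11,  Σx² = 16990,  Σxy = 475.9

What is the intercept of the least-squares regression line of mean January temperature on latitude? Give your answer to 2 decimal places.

43.57

Sxx = Σx² − (Σx)²/n = 16990 − 16854 = 136
Sxy = Σxy − (Σx)(Σy)/n = 475.9 − 583 = -107.1
b = Sxy/Sxx = -107.1/136 = -0.7875
a = ȳ − b·x̄ = 1.833333 − (-0.7875)·53 = 43.570833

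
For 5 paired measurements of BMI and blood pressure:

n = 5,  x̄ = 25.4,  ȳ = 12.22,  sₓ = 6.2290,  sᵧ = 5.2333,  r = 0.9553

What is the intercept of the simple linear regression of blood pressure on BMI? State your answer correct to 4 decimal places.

-8.1659

b = r · sᵧ/sₓ = 0.9553 · 5.2333/6.229 = 0.802596
a = ȳ − b·x̄ = 12.22 − 0.802596·25.4 = -8.165943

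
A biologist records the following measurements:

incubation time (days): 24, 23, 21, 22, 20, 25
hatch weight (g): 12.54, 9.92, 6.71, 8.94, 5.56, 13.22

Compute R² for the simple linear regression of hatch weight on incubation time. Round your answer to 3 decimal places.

n = 6, Σx = 135, Σy = 56.89, Σxy = 1308.41, Σx² = 3055, Σy² = 586.2877
Sxx = Σx² − (Σx)²/n = 3055 − 3037.5 = 17.5
Sxy = Σxy − (Σx)(Σy)/n = 1308.41 − 1280.025 = 28.385
Syy = Σy² − (Σy)²/n = 586.2877 − 539.412017 = 46.875683
R² = Sxy²/(Sxx·Syy) = (28.385)²/(17.5·46.875683) = 0.982182

0.982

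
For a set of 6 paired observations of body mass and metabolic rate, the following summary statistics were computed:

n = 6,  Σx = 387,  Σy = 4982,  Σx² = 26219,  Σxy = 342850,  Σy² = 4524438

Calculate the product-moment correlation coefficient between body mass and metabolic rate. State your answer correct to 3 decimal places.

0.974

Sxx = Σx² − (Σx)²/n = 26219 − 24961.5 = 1257.5
Sxy = Σxy − (Σx)(Σy)/n = 342850 − 321339 = 21511
Syy = Σy² − (Σy)²/n = 4524438 − 4136720.666667 = 387717.333333
r = Sxy/√(Sxx·Syy) = 21511/√(487554546.666667) = 21511/22080.637370 = 0.974202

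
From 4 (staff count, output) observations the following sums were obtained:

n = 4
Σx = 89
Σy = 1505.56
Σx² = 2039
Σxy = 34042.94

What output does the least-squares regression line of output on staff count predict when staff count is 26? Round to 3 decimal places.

Sxx = Σx² − (Σx)²/n = 2039 − 1980.25 = 58.75
Sxy = Σxy − (Σx)(Σy)/n = 34042.94 − 33498.71 = 544.23
b = Sxy/Sxx = 544.23/58.75 = 9.263489
a = ȳ − b·x̄ = 376.39 − 9.263489·22.25 = 170.277362
ŷ(26) = a + b·26 = 170.277362 + 9.263489·26 = 411.128085

411.128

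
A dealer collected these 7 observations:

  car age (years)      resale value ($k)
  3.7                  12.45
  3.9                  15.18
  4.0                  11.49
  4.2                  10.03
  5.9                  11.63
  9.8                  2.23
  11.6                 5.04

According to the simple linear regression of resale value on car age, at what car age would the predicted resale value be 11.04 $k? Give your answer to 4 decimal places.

5.0814

n = 7, Σx = 43.1, Σy = 68.05, Σxy = 342.288, Σx² = 327.95
Sxx = Σx² − (Σx)²/n = 327.95 − 265.372857 = 62.577143
Sxy = Σxy − (Σx)(Σy)/n = 342.288 − 418.993571 = -76.705571
b = Sxy/Sxx = -76.705571/62.577143 = -1.225776
a = ȳ − b·x̄ = 9.721429 − (-1.225776)·6.157143 = 17.268708
Set a + b·x = 11.04: x = (11.04 − 17.268708) / (-1.225776) = 5.081440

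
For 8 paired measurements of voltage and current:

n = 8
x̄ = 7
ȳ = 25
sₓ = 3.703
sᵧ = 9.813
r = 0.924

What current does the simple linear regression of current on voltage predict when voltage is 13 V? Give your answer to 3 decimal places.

39.692

b = r · sᵧ/sₓ = 0.924 · 9.813/3.703 = 2.448612
a = ȳ − b·x̄ = 25 − 2.448612·7 = 7.859713
ŷ(13) = a + b·13 = 7.859713 + 2.448612·13 = 39.691675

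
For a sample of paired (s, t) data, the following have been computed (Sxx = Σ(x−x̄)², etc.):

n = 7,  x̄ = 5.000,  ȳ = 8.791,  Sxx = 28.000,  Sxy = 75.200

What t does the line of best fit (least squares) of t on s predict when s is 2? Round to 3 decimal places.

0.734

b = Sxy/Sxx = 75.2/28 = 2.685714
a = ȳ − b·x̄ = 8.791 − 2.685714·5 = -4.637571
ŷ(2) = a + b·2 = -4.637571 + 2.685714·2 = 0.733857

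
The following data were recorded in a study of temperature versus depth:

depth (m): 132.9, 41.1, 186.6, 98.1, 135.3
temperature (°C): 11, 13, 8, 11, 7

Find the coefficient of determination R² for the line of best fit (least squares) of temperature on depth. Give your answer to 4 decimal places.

0.6519

n = 5, Σx = 594, Σy = 50, Σxy = 5515.2, Σx² = 82100.88, Σy² = 524
Sxx = Σx² − (Σx)²/n = 82100.88 − 70567.2 = 11533.68
Sxy = Σxy − (Σx)(Σy)/n = 5515.2 − 5940 = -424.8
Syy = Σy² − (Σy)²/n = 524 − 500 = 24
R² = Sxy²/(Sxx·Syy) = (-424.8)²/(11533.68·24) = 0.651913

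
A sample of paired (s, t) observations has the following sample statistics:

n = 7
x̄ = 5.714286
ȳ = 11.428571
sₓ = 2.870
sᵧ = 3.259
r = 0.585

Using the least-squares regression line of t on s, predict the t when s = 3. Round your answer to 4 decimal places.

9.6255

b = r · sᵧ/sₓ = 0.585 · 3.259/2.87 = 0.664291
a = ȳ − b·x̄ = 11.428571 − 0.664291·5.714286 = 7.632623
ŷ(3) = a + b·3 = 7.632623 + 0.664291·3 = 9.625495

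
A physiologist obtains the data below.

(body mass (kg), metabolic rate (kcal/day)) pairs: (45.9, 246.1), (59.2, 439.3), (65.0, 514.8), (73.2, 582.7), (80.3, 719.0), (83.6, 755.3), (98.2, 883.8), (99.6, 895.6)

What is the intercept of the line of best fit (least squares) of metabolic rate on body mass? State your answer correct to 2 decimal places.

-280.74

n = 8, Σx = 605, Σy = 5036.6, Σxy = 410287.89, Σx² = 48195.14
Sxx = Σx² − (Σx)²/n = 48195.14 − 45753.125 = 2442.015
Sxy = Σxy − (Σx)(Σy)/n = 410287.89 − 380892.875 = 29395.015
b = Sxy/Sxx = 29395.015/2442.015 = 12.037197
a = ȳ − b·x̄ = 629.575 − 12.037197·75.625 = -280.738004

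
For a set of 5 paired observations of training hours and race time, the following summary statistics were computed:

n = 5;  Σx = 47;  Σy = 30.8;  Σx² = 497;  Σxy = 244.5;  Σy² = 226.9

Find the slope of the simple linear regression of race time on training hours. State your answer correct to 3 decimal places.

Sxx = Σx² − (Σx)²/n = 497 − 441.8 = 55.2
Sxy = Σxy − (Σx)(Σy)/n = 244.5 − 289.52 = -45.02
b = Sxy/Sxx = -45.02/55.2 = -0.815580

-0.816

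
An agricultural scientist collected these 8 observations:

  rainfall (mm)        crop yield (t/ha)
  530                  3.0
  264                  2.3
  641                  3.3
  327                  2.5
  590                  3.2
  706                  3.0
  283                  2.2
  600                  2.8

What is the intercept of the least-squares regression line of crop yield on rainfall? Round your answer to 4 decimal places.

1.7426

n = 8, Σx = 3941, Σy = 22.3, Σxy = 11438.6, Σx² = 2155031
Sxx = Σx² − (Σx)²/n = 2155031 − 1941435.125 = 213595.875
Sxy = Σxy − (Σx)(Σy)/n = 11438.6 − 10985.5375 = 453.0625
b = Sxy/Sxx = 453.0625/213595.875 = 0.002121
a = ȳ − b·x̄ = 2.7875 − 0.002121·492.625 = 1.742583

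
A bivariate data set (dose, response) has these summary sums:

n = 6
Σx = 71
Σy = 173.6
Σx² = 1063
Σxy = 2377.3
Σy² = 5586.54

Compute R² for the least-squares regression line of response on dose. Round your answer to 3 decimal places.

0.831

Sxx = Σx² − (Σx)²/n = 1063 − 840.166667 = 222.833333
Sxy = Σxy − (Σx)(Σy)/n = 2377.3 − 2054.266667 = 323.033333
Syy = Σy² − (Σy)²/n = 5586.54 − 5022.826667 = 563.713333
R² = Sxy²/(Sxx·Syy) = (323.033333)²/(222.833333·563.713333) = 0.830723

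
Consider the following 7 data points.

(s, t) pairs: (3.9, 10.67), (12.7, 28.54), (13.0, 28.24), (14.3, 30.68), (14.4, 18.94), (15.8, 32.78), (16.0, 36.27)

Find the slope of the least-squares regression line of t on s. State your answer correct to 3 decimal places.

n = 7, Σx = 90.1, Σy = 186.12, Σxy = 2580.895, Σx² = 1262.99
Sxx = Σx² − (Σx)²/n = 1262.99 − 1159.715714 = 103.274286
Sxy = Σxy − (Σx)(Σy)/n = 2580.895 − 2395.630286 = 185.264714
b = Sxy/Sxx = 185.264714/103.274286 = 1.793909

1.794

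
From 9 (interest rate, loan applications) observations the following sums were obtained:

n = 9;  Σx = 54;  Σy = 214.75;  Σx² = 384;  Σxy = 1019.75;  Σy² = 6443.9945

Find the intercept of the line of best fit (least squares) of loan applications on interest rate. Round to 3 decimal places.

50.736

Sxx = Σx² − (Σx)²/n = 384 − 324 = 60
Sxy = Σxy − (Σx)(Σy)/n = 1019.75 − 1288.5 = -268.75
b = Sxy/Sxx = -268.75/60 = -4.479167
a = ȳ − b·x̄ = 23.861111 − (-4.479167)·6 = 50.736111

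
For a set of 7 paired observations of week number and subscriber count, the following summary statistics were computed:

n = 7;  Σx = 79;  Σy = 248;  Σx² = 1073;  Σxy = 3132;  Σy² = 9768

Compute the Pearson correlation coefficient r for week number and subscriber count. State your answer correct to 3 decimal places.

Sxx = Σx² − (Σx)²/n = 1073 − 891.571429 = 181.428571
Sxy = Σxy − (Σx)(Σy)/n = 3132 − 2798.857143 = 333.142857
Syy = Σy² − (Σy)²/n = 9768 − 8786.285714 = 981.714286
r = Sxy/√(Sxx·Syy) = 333.142857/√(178111.020408) = 333.142857/422.032013 = 0.789378

0.789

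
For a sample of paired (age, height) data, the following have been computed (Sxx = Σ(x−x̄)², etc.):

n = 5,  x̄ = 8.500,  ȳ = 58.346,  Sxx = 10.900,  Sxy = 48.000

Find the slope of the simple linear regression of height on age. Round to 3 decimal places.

4.404

b = Sxy/Sxx = 48/10.9 = 4.403670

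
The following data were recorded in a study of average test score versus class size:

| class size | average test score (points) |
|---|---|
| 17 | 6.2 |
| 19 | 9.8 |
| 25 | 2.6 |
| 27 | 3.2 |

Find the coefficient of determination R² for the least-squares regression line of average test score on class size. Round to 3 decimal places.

n = 4, Σx = 88, Σy = 21.8, Σxy = 443, Σx² = 2004, Σy² = 151.48
Sxx = Σx² − (Σx)²/n = 2004 − 1936 = 68
Sxy = Σxy − (Σx)(Σy)/n = 443 − 479.6 = -36.6
Syy = Σy² − (Σy)²/n = 151.48 − 118.81 = 32.67
R² = Sxy²/(Sxx·Syy) = (-36.6)²/(68·32.67) = 0.602982

0.603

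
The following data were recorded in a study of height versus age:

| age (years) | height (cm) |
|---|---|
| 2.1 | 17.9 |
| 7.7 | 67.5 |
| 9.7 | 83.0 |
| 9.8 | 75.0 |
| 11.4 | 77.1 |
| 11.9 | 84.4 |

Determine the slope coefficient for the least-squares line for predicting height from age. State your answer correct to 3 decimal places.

n = 6, Σx = 52.6, Σy = 404.9, Σxy = 3980.74, Σx² = 525.4
Sxx = Σx² − (Σx)²/n = 525.4 − 461.126667 = 64.273333
Sxy = Σxy − (Σx)(Σy)/n = 3980.74 − 3549.623333 = 431.116667
b = Sxy/Sxx = 431.116667/64.273333 = 6.707551

6.708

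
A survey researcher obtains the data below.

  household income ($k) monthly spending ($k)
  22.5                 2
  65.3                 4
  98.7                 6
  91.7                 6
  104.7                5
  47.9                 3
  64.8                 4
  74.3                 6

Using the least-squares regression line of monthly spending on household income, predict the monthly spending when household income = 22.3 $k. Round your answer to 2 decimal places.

2.13

n = 8, Σx = 569.9, Σy = 36, Σxy = 2820.8, Σx² = 45896.95
Sxx = Σx² − (Σx)²/n = 45896.95 − 40598.25125 = 5298.69875
Sxy = Σxy − (Σx)(Σy)/n = 2820.8 − 2564.55 = 256.25
b = Sxy/Sxx = 256.25/5298.69875 = 0.048361
a = ȳ − b·x̄ = 4.5 − 0.048361·71.2375 = 1.054888
ŷ(22.3) = a + b·22.3 = 1.054888 + 0.048361·22.3 = 2.133337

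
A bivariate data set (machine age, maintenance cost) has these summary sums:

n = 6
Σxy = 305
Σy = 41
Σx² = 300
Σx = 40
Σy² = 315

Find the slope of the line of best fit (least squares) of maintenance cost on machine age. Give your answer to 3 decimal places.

0.950

Sxx = Σx² − (Σx)²/n = 300 − 266.666667 = 33.333333
Sxy = Σxy − (Σx)(Σy)/n = 305 − 273.333333 = 31.666667
b = Sxy/Sxx = 31.666667/33.333333 = 0.95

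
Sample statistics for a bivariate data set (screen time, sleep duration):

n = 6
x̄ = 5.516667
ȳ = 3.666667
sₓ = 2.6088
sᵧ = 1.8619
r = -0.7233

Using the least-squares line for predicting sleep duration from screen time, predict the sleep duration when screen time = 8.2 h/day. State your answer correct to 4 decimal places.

2.2815

b = r · sᵧ/sₓ = -0.7233 · 1.8619/2.6088 = -0.516219
a = ȳ − b·x̄ = 3.666667 − (-0.516219)·5.516667 = 6.514476
ŷ(8.2) = a + b·8.2 = 6.514476 + (-0.516219)·8.2 = 2.281479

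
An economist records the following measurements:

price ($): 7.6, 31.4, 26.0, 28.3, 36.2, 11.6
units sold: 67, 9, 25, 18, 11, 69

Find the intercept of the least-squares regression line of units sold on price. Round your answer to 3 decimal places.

n = 6, Σx = 141.1, Σy = 199, Σxy = 3149.8, Σx² = 3965.61
Sxx = Σx² − (Σx)²/n = 3965.61 − 3318.201667 = 647.408333
Sxy = Σxy − (Σx)(Σy)/n = 3149.8 − 4679.816667 = -1530.016667
b = Sxy/Sxx = -1530.016667/647.408333 = -2.363295
a = ȳ − b·x̄ = 33.166667 − (-2.363295)·23.516667 = 88.743480

88.743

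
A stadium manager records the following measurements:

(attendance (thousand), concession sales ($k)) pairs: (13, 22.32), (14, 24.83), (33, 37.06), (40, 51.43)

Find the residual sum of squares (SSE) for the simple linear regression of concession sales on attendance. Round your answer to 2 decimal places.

n = 4, Σx = 100, Σy = 135.64, Σxy = 3917.96, Σx² = 3054, Σy² = 5133.1998
Sxx = Σx² − (Σx)²/n = 3054 − 2500 = 554
Sxy = Σxy − (Σx)(Σy)/n = 3917.96 − 3391 = 526.96
Syy = Σy² − (Σy)²/n = 5133.1998 − 4599.5524 = 533.6474
b = Sxy/Sxx = 526.96/554 = 0.951191
SSE = Syy − b·Sxy = 533.6474 − 0.951191·526.96 = 32.407614

32.41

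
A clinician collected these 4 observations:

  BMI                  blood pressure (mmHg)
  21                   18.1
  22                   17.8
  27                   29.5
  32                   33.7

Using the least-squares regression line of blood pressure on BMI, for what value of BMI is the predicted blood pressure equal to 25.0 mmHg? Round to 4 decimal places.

n = 4, Σx = 102, Σy = 99.1, Σxy = 2646.6, Σx² = 2678
Sxx = Σx² − (Σx)²/n = 2678 − 2601 = 77
Sxy = Σxy − (Σx)(Σy)/n = 2646.6 − 2527.05 = 119.55
b = Sxy/Sxx = 119.55/77 = 1.552597
a = ȳ − b·x̄ = 24.775 − 1.552597·25.5 = -14.816234
Set a + b·x = 25.0: x = (25.0 − (-14.816234)) / 1.552597 = 25.644918

25.6449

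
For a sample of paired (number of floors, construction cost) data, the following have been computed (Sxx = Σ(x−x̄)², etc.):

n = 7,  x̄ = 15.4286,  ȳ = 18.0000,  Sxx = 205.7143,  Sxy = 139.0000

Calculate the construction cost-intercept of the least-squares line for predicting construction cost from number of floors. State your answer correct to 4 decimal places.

b = Sxy/Sxx = 139/205.7143 = 0.675694
a = ȳ − b·x̄ = 18 − 0.675694·15.4286 = 7.574981

7.5750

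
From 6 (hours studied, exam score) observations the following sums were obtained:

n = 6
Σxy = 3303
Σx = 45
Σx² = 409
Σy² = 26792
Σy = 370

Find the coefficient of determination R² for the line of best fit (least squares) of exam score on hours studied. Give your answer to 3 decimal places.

0.981

Sxx = Σx² − (Σx)²/n = 409 − 337.5 = 71.5
Sxy = Σxy − (Σx)(Σy)/n = 3303 − 2775 = 528
Syy = Σy² − (Σy)²/n = 26792 − 22816.666667 = 3975.333333
R² = Sxy²/(Sxx·Syy) = (528)²/(71.5·3975.333333) = 0.980818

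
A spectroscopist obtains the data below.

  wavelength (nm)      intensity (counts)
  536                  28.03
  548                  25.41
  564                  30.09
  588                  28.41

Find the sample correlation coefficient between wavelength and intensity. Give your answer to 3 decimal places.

n = 4, Σx = 2236, Σy = 111.94, Σxy = 62624.6, Σx² = 1251440, Σy² = 3143.8852
Sxx = Σx² − (Σx)²/n = 1251440 − 1249924 = 1516
Sxy = Σxy − (Σx)(Σy)/n = 62624.6 − 62574.46 = 50.14
Syy = Σy² − (Σy)²/n = 3143.8852 − 3132.6409 = 11.2443
r = Sxy/√(Sxx·Syy) = 50.14/√(17046.3588) = 50.14/130.561705 = 0.384033

0.384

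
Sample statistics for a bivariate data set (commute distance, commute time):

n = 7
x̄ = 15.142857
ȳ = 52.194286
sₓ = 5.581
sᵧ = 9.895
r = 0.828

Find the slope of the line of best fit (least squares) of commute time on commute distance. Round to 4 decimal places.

1.4680

b = r · sᵧ/sₓ = 0.828 · 9.895/5.581 = 1.468027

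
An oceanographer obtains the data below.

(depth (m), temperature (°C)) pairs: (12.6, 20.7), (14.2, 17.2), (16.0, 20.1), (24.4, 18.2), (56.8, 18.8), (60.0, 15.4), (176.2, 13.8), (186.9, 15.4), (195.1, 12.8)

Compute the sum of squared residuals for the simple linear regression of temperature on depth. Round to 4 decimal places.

n = 9, Σx = 742.2, Σy = 152.4, Σxy = 11069.68, Σx² = 112080.06, Σy² = 2641.62
Sxx = Σx² − (Σx)²/n = 112080.06 − 61206.76 = 50873.3
Sxy = Σxy − (Σx)(Σy)/n = 11069.68 − 12567.92 = -1498.24
Syy = Σy² − (Σy)²/n = 2641.62 − 2580.64 = 60.98
b = Sxy/Sxx = -1498.24/50873.3 = -0.029450
SSE = Syy − b·Sxy = 60.98 − (-0.029450)·(-1498.24) = 16.856204

16.8562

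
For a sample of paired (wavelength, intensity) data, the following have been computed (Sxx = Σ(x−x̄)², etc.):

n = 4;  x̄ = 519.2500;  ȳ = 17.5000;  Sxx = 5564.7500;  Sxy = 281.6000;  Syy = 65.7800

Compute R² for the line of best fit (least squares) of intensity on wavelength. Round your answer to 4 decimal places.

R² = Sxy²/(Sxx·Syy) = (281.6)²/(5564.75·65.78) = 0.216634

0.2166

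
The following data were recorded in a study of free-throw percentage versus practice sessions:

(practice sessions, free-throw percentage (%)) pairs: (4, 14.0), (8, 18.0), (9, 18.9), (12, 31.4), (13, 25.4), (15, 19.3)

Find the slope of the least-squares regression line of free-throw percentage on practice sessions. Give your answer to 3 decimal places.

0.957

n = 6, Σx = 61, Σy = 127, Σxy = 1366.6, Σx² = 699
Sxx = Σx² − (Σx)²/n = 699 − 620.166667 = 78.833333
Sxy = Σxy − (Σx)(Σy)/n = 1366.6 − 1291.166667 = 75.433333
b = Sxy/Sxx = 75.433333/78.833333 = 0.956871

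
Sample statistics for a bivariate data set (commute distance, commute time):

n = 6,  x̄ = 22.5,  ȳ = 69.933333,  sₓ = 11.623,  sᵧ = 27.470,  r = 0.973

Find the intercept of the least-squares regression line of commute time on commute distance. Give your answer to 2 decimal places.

b = r · sᵧ/sₓ = 0.973 · 27.47/11.623 = 2.299605
a = ȳ − b·x̄ = 69.933333 − 2.299605·22.5 = 18.192218

18.19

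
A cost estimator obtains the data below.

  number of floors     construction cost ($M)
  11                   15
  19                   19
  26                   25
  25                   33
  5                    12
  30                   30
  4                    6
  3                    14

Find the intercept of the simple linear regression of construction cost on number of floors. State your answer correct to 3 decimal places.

n = 8, Σx = 123, Σy = 154, Σxy = 3027, Σx² = 2733
Sxx = Σx² − (Σx)²/n = 2733 − 1891.125 = 841.875
Sxy = Σxy − (Σx)(Σy)/n = 3027 − 2367.75 = 659.25
b = Sxy/Sxx = 659.25/841.875 = 0.783073
a = ȳ − b·x̄ = 19.25 − 0.783073·15.375 = 7.210245

7.210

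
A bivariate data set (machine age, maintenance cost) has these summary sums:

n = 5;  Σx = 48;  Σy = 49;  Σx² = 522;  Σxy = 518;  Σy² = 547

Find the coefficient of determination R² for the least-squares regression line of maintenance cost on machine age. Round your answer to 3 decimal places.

0.554

Sxx = Σx² − (Σx)²/n = 522 − 460.8 = 61.2
Sxy = Σxy − (Σx)(Σy)/n = 518 − 470.4 = 47.6
Syy = Σy² − (Σy)²/n = 547 − 480.2 = 66.8
R² = Sxy²/(Sxx·Syy) = (47.6)²/(61.2·66.8) = 0.554225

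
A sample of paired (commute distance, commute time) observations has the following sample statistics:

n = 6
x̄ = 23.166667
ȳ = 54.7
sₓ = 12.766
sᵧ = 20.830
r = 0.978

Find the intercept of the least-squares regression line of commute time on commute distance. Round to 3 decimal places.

b = r · sᵧ/sₓ = 0.978 · 20.83/12.766 = 1.595781
a = ȳ − b·x̄ = 54.7 − 1.595781·23.166667 = 17.731073

17.731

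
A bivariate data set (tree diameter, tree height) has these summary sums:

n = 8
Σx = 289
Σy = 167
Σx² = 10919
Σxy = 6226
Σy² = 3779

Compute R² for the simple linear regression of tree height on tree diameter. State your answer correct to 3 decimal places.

0.266

Sxx = Σx² − (Σx)²/n = 10919 − 10440.125 = 478.875
Sxy = Σxy − (Σx)(Σy)/n = 6226 − 6032.875 = 193.125
Syy = Σy² − (Σy)²/n = 3779 − 3486.125 = 292.875
R² = Sxy²/(Sxx·Syy) = (193.125)²/(478.875·292.875) = 0.265933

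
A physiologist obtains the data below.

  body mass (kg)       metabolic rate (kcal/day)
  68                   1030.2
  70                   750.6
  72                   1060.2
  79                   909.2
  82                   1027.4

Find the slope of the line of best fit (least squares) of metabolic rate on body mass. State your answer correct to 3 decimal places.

n = 5, Σx = 371, Σy = 4777.6, Σxy = 355003.6, Σx² = 27673
Sxx = Σx² − (Σx)²/n = 27673 − 27528.2 = 144.8
Sxy = Σxy − (Σx)(Σy)/n = 355003.6 − 354497.92 = 505.68
b = Sxy/Sxx = 505.68/144.8 = 3.492265

3.492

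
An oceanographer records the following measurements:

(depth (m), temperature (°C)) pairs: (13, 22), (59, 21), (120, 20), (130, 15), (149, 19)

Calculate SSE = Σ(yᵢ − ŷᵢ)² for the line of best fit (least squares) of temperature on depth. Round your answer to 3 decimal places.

n = 5, Σx = 471, Σy = 97, Σxy = 8706, Σx² = 57151, Σy² = 1911
Sxx = Σx² − (Σx)²/n = 57151 − 44368.2 = 12782.8
Sxy = Σxy − (Σx)(Σy)/n = 8706 − 9137.4 = -431.4
Syy = Σy² − (Σy)²/n = 1911 − 1881.8 = 29.2
b = Sxy/Sxx = -431.4/12782.8 = -0.033748
SSE = Syy − b·Sxy = 29.2 − (-0.033748)·(-431.4) = 14.640908

14.641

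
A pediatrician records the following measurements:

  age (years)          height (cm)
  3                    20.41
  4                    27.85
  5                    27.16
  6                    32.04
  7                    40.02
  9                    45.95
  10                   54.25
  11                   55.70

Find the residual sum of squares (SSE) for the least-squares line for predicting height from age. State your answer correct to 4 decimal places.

n = 8, Σx = 55, Σy = 303.38, Σxy = 2349.56, Σx² = 437, Σy² = 12714.9732
Sxx = Σx² − (Σx)²/n = 437 − 378.125 = 58.875
Sxy = Σxy − (Σx)(Σy)/n = 2349.56 − 2085.7375 = 263.8225
Syy = Σy² − (Σy)²/n = 12714.9732 − 11504.92805 = 1210.04515
b = Sxy/Sxx = 263.8225/58.875 = 4.481062
SSE = Syy − b·Sxy = 1210.04515 − 4.481062·263.8225 = 27.840284

27.8403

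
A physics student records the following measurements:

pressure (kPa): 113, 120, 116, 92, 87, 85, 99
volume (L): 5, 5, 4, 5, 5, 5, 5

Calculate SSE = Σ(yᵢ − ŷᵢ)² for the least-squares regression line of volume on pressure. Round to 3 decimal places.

0.696

n = 7, Σx = 712, Σy = 34, Σxy = 3444, Σx² = 73684, Σy² = 166
Sxx = Σx² − (Σx)²/n = 73684 − 72420.571429 = 1263.428571
Sxy = Σxy − (Σx)(Σy)/n = 3444 − 3458.285714 = -14.285714
Syy = Σy² − (Σy)²/n = 166 − 165.142857 = 0.857143
b = Sxy/Sxx = -14.285714/1263.428571 = -0.011307
SSE = Syy − b·Sxy = 0.857143 − (-0.011307)·(-14.285714) = 0.695613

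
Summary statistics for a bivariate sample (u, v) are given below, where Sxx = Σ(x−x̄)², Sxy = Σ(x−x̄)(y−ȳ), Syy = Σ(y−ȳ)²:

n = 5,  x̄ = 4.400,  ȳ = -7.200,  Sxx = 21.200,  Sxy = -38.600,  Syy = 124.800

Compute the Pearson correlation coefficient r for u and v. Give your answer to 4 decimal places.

r = Sxy/√(Sxx·Syy) = -38.6/√(2645.76) = -38.6/51.436952 = -0.750433

-0.7504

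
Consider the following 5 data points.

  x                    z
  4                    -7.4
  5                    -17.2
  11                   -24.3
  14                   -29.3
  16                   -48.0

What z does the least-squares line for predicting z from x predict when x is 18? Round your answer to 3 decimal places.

-46.229

n = 5, Σx = 50, Σy = -126.2, Σxy = -1561.1, Σx² = 614
Sxx = Σx² − (Σx)²/n = 614 − 500 = 114
Sxy = Σxy − (Σx)(Σy)/n = -1561.1 − (-1262) = -299.1
b = Sxy/Sxx = -299.1/114 = -2.623684
a = ȳ − b·x̄ = -25.24 − (-2.623684)·10 = 0.996842
ŷ(18) = a + b·18 = 0.996842 + (-2.623684)·18 = -46.229474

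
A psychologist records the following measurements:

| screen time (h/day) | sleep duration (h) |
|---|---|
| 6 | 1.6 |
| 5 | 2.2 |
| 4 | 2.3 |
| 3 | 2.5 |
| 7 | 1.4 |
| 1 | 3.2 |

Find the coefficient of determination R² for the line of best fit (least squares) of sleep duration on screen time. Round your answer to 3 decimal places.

n = 6, Σx = 26, Σy = 13.2, Σxy = 50.3, Σx² = 136, Σy² = 31.14
Sxx = Σx² − (Σx)²/n = 136 − 112.666667 = 23.333333
Sxy = Σxy − (Σx)(Σy)/n = 50.3 − 57.2 = -6.9
Syy = Σy² − (Σy)²/n = 31.14 − 29.04 = 2.1
R² = Sxy²/(Sxx·Syy) = (-6.9)²/(23.333333·2.1) = 0.971633

0.972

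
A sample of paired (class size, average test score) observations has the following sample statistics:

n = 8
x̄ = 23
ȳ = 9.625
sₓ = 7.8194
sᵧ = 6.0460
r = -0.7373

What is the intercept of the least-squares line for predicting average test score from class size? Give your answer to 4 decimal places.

b = r · sᵧ/sₓ = -0.7373 · 6.046/7.8194 = -0.570084
a = ȳ − b·x̄ = 9.625 − (-0.570084)·23 = 22.736935

22.7369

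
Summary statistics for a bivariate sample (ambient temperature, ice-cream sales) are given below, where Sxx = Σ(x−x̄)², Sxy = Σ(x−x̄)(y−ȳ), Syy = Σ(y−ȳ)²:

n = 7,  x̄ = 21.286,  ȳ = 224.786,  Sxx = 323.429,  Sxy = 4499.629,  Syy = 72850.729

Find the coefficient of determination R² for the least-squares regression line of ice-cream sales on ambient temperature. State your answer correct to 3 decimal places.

0.859

R² = Sxy²/(Sxx·Syy) = (4499.629)²/(323.429·72850.729) = 0.859292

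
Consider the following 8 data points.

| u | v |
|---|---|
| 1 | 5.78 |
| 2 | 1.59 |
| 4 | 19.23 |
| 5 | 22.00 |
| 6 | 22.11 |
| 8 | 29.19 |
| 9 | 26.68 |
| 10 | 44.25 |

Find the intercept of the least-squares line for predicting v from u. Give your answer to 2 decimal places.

n = 8, Σx = 45, Σy = 170.83, Σxy = 1244.68, Σx² = 327
Sxx = Σx² − (Σx)²/n = 327 − 253.125 = 73.875
Sxy = Σxy − (Σx)(Σy)/n = 1244.68 − 960.91875 = 283.76125
b = Sxy/Sxx = 283.76125/73.875 = 3.841100
a = ȳ − b·x̄ = 21.35375 − 3.841100·5.625 = -0.252437

-0.25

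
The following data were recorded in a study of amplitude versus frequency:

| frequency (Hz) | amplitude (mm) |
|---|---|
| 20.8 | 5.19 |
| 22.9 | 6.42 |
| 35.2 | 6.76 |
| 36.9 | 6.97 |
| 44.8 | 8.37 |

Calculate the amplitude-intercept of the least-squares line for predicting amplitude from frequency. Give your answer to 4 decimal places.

n = 5, Σx = 160.6, Σy = 33.71, Σxy = 1125.091, Σx² = 5564.74
Sxx = Σx² − (Σx)²/n = 5564.74 − 5158.472 = 406.268
Sxy = Σxy − (Σx)(Σy)/n = 1125.091 − 1082.7652 = 42.3258
b = Sxy/Sxx = 42.3258/406.268 = 0.104182
a = ȳ − b·x̄ = 6.742 − 0.104182·32.12 = 3.395675

3.3957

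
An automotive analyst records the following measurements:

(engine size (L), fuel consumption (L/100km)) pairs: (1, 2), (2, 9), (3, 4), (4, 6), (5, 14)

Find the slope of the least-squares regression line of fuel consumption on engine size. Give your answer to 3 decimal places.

n = 5, Σx = 15, Σy = 35, Σxy = 126, Σx² = 55
Sxx = Σx² − (Σx)²/n = 55 − 45 = 10
Sxy = Σxy − (Σx)(Σy)/n = 126 − 105 = 21
b = Sxy/Sxx = 21/10 = 2.1

2.100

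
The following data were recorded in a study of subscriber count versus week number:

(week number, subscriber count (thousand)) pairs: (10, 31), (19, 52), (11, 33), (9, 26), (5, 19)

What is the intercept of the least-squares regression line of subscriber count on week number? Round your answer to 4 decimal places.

n = 5, Σx = 54, Σy = 161, Σxy = 1990, Σx² = 688
Sxx = Σx² − (Σx)²/n = 688 − 583.2 = 104.8
Sxy = Σxy − (Σx)(Σy)/n = 1990 − 1738.8 = 251.2
b = Sxy/Sxx = 251.2/104.8 = 2.396947
a = ȳ − b·x̄ = 32.2 − 2.396947·10.8 = 6.312977

6.3130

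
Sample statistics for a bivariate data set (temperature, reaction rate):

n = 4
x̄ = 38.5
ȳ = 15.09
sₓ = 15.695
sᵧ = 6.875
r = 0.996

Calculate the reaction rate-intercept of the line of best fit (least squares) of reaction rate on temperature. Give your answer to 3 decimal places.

-1.707

b = r · sᵧ/sₓ = 0.996 · 6.875/15.695 = 0.436285
a = ȳ − b·x̄ = 15.09 − 0.436285·38.5 = -1.706989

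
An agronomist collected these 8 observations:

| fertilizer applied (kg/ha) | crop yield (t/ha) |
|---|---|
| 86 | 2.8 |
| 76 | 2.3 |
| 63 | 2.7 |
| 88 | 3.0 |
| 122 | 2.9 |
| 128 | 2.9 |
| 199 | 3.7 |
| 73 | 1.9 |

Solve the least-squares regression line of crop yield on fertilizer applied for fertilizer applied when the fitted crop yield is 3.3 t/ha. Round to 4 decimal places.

159.5376

n = 8, Σx = 835, Σy = 22.2, Σxy = 2449.7, Σx² = 101083
Sxx = Σx² − (Σx)²/n = 101083 − 87153.125 = 13929.875
Sxy = Σxy − (Σx)(Σy)/n = 2449.7 − 2317.125 = 132.575
b = Sxy/Sxx = 132.575/13929.875 = 0.009517
a = ȳ − b·x̄ = 2.775 − 0.009517·104.375 = 1.781630
Set a + b·x = 3.3: x = (3.3 − 1.781630) / 0.009517 = 159.537620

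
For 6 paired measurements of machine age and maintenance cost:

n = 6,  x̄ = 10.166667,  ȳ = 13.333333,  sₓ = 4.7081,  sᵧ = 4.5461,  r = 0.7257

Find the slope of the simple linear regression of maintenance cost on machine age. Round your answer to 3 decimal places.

b = r · sᵧ/sₓ = 0.7257 · 4.5461/4.7081 = 0.700730

0.701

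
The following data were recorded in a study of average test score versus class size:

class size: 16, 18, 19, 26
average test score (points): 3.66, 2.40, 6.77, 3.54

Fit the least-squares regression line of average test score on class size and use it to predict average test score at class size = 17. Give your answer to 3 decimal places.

4.135

n = 4, Σx = 79, Σy = 16.37, Σxy = 322.43, Σx² = 1617
Sxx = Σx² − (Σx)²/n = 1617 − 1560.25 = 56.75
Sxy = Σxy − (Σx)(Σy)/n = 322.43 − 323.3075 = -0.8775
b = Sxy/Sxx = -0.8775/56.75 = -0.015463
a = ȳ − b·x̄ = 4.0925 − (-0.015463)·19.75 = 4.397885
ŷ(17) = a + b·17 = 4.397885 + (-0.015463)·17 = 4.135022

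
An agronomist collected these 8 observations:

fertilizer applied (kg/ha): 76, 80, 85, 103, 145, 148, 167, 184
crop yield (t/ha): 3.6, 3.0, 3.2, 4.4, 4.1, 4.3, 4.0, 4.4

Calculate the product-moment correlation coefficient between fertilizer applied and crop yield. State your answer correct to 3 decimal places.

n = 8, Σx = 988, Σy = 31, Σxy = 3947.3, Σx² = 134684, Σy² = 122.22
Sxx = Σx² − (Σx)²/n = 134684 − 122018 = 12666
Sxy = Σxy − (Σx)(Σy)/n = 3947.3 − 3828.5 = 118.8
Syy = Σy² − (Σy)²/n = 122.22 − 120.125 = 2.095
r = Sxy/√(Sxx·Syy) = 118.8/√(26535.27) = 118.8/162.896501 = 0.729297

0.729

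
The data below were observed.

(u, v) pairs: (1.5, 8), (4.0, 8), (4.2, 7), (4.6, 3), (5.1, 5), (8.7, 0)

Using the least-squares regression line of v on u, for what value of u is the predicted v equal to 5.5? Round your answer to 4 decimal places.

n = 6, Σx = 28.1, Σy = 31, Σxy = 112.7, Σx² = 158.75
Sxx = Σx² − (Σx)²/n = 158.75 − 131.601667 = 27.148333
Sxy = Σxy − (Σx)(Σy)/n = 112.7 − 145.183333 = -32.483333
b = Sxy/Sxx = -32.483333/27.148333 = -1.196513
a = ȳ − b·x̄ = 5.166667 − (-1.196513)·4.683333 = 10.770336
Set a + b·x = 5.5: x = (5.5 − 10.770336) / (-1.196513) = 4.404746

4.4047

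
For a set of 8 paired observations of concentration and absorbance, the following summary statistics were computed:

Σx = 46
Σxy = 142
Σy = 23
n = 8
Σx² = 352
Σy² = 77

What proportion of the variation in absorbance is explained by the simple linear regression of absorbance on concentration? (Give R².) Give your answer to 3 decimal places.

0.100

Sxx = Σx² − (Σx)²/n = 352 − 264.5 = 87.5
Sxy = Σxy − (Σx)(Σy)/n = 142 − 132.25 = 9.75
Syy = Σy² − (Σy)²/n = 77 − 66.125 = 10.875
R² = Sxy²/(Sxx·Syy) = (9.75)²/(87.5·10.875) = 0.099901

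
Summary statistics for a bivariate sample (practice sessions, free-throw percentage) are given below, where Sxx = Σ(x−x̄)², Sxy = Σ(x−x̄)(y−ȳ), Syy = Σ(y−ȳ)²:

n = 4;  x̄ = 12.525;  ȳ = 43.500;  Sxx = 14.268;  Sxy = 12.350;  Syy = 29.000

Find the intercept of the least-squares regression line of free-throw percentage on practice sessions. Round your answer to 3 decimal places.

32.659

b = Sxy/Sxx = 12.35/14.268 = 0.865573
a = ȳ − b·x̄ = 43.5 − 0.865573·12.525 = 32.658694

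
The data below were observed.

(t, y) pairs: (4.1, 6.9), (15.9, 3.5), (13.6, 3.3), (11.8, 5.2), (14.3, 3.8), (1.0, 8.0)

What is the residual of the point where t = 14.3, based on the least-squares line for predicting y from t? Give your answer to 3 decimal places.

-0.005

n = 6, Σx = 60.7, Σy = 30.7, Σxy = 252.52, Σx² = 799.31
Sxx = Σx² − (Σx)²/n = 799.31 − 614.081667 = 185.228333
Sxy = Σxy − (Σx)(Σy)/n = 252.52 − 310.581667 = -58.061667
b = Sxy/Sxx = -58.061667/185.228333 = -0.313460
a = ȳ − b·x̄ = 5.116667 − (-0.313460)·10.116667 = 8.287837
ŷ(14.3) = 8.287837 + (-0.313460)·14.3 = 3.805359
residual = y − ŷ = 3.8 − 3.805359 = -0.005359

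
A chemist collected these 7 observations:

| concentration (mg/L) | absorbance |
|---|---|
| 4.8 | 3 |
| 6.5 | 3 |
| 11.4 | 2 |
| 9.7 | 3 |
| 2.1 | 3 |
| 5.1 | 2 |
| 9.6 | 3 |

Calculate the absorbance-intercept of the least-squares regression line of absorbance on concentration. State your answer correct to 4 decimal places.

n = 7, Σx = 49.2, Σy = 19, Σxy = 131.1, Σx² = 411.92
Sxx = Σx² − (Σx)²/n = 411.92 − 345.805714 = 66.114286
Sxy = Σxy − (Σx)(Σy)/n = 131.1 − 133.542857 = -2.442857
b = Sxy/Sxx = -2.442857/66.114286 = -0.036949
a = ȳ − b·x̄ = 2.714286 − (-0.036949)·7.028571 = 2.973984

2.9740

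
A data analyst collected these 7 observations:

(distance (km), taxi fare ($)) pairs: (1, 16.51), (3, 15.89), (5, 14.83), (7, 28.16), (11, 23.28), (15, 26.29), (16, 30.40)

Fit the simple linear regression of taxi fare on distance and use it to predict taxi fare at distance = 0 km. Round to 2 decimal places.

14.73

n = 7, Σx = 58, Σy = 155.36, Σxy = 1472.28, Σx² = 686
Sxx = Σx² − (Σx)²/n = 686 − 480.571429 = 205.428571
Sxy = Σxy − (Σx)(Σy)/n = 1472.28 − 1287.268571 = 185.011429
b = Sxy/Sxx = 185.011429/205.428571 = 0.900612
a = ȳ − b·x̄ = 22.194286 − 0.900612·8.285714 = 14.732072
ŷ(0) = a + b·0 = 14.732072 + 0.900612·0 = 14.732072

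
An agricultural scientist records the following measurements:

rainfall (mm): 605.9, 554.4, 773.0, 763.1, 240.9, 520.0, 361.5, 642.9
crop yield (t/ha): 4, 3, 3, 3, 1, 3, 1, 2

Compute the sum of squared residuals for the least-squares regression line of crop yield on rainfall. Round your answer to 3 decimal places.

3.897

n = 8, Σx = 4461.7, Σy = 20, Σxy = 12143.3, Σx² = 2726760.25, Σy² = 58
Sxx = Σx² − (Σx)²/n = 2726760.25 − 2488345.86125 = 238414.38875
Sxy = Σxy − (Σx)(Σy)/n = 12143.3 − 11154.25 = 989.05
Syy = Σy² − (Σy)²/n = 58 − 50 = 8
b = Sxy/Sxx = 989.05/238414.38875 = 0.004148
SSE = Syy − b·Sxy = 8 − 0.004148·989.05 = 3.896976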